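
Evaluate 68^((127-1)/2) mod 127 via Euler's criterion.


p = 127 is prime and the exponent is (p-1)/2 = 63, so by Euler's criterion 68^63 = (68/127) = +1 or -1 mod 127.
Compute by square-and-multiply:
  63 = 32 + 16 + 8 + 4 + 2 + 1 (binary 111111)
  Repeated squaring mod 127: 68^1 = 68, 68^2 = 52, 68^4 = 37, 68^8 = 99, 68^16 = 22, 68^32 = 103
  68^63 = 68^32 * 68^16 * 68^8 * 68^4 * 68^2 * 68^1 = 103 * 22 * 99 * 37 * 52 * 68 mod 127
    103 * 22 = 2266 = 107 mod 127
    107 * 99 = 10593 = 52 mod 127
    52 * 37 = 1924 = 19 mod 127
    19 * 52 = 988 = 99 mod 127
    99 * 68 = 6732 = 1 mod 127
  68^63 = 1 mod 127
Result 1: 68 is a quadratic residue mod 127.
68^63 mod 127 = 1

1


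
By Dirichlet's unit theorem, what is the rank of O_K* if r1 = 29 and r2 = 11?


By Dirichlet's unit theorem:
rank = r1 + r2 - 1
= 29 + 11 - 1
= 39

39


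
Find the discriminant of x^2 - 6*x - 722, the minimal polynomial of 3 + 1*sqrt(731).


The element 3 + 1*sqrt(731) has minimal polynomial:
x^2 - 6*x - 722
Discriminant = (-6)^2 - 4*(-722)
= 36 + 2888
= 2924

2924


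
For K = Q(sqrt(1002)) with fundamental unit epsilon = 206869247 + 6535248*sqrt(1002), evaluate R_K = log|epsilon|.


epsilon = 206869247 + 6535248*sqrt(1002)
= 4.1374e+08
R = ln(4.1374e+08)
= 19.8407

19.8407


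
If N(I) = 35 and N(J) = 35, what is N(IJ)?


N(IJ) = N(I) * N(J)
= 35 * 35
= 1225

1225


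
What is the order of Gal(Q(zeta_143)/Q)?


|Gal(Q(zeta_143)/Q)| = phi(143)
= 120

120


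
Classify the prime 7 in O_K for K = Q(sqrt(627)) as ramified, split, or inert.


K = Q(sqrt(627)). Since d mod 4 = 3, disc(K) = 2508.
Check p | disc: 2508 mod 7 = 2.
p does not divide disc. Compute Legendre symbol (d/p):
4^((7-1)/2) mod 7 = 1
(d/p) = 1, so p splits: (p) = P*P' with e=1, f=1, g=2.
Therefore p is split.

split


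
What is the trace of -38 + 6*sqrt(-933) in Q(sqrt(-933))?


Tr(a + b*sqrt(d)) = (a + b*sqrt(d)) + (a - b*sqrt(d)) = 2a
= 2 * (-38)
= -76

-76


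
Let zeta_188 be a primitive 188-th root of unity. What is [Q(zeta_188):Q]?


The degree equals Euler's totient phi(188).
188 = 2^2 * 47
phi(188) = 92

92


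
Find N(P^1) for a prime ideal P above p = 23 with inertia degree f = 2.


N(P^a) = p^(a*f)
= 23^(1*2)
= 23^2
= 529

529


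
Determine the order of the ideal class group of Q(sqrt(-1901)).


K = Q(sqrt(-1901)). d mod 4 = 3, so D = disc(K) = 4d = -7604
h(K) equals the number of primitive reduced positive-definite forms (a, b, c) = a*x^2 + b*x*y + c*y^2 with b^2 - 4ac = D,
where reduced means |b| <= a <= c, with b >= 0 whenever |b| = a or a = c, and primitive means gcd(a, b, c) = 1.
Reduced forces 3a^2 <= |D| = 7604, so 1 <= a <= 50; b must have the parity of D, and c = (b^2 - D)/(4a) must be an integer >= a.
Enumerate a = 1..50, b in [-a, a]:
  a=1: (1, 0, 1901)  [1]
  a=2: (2, 2, 951)  [1]
  a=3: (3, -2, 634), (3, 2, 634)  [2]
  a=4: none
  a=5: (5, -4, 381), (5, 4, 381)  [2]
  a=6: (6, -2, 317), (6, 2, 317)  [2]
  a=7..8: none
  a=9: (9, -8, 213), (9, 8, 213)  [2]
  a=10: (10, -6, 191), (10, 6, 191)  [2]
  a=11..12: none
  a=13: (13, -12, 149), (13, 12, 149)  [2]
  a=14: none
  a=15: (15, -14, 130), (15, -4, 127), (15, 4, 127), (15, 14, 130)  [4]
  a=16..17: none
  a=18: (18, -10, 107), (18, 10, 107)  [2]
  a=19..22: none
  a=23: (23, -20, 87), (23, 20, 87)  [2]
  a=24: none
  a=25: (25, -14, 78), (25, 14, 78)  [2]
  a=26: (26, -14, 75), (26, 14, 75)  [2]
  a=27: (27, -8, 71), (27, 8, 71)  [2]
  a=28: none
  a=29: (29, -20, 69), (29, 20, 69)  [2]
  a=30: (30, -26, 69), (30, -14, 65), (30, 14, 65), (30, 26, 69)  [4]
  a=31..38: none
  a=39: (39, -38, 58), (39, -14, 50), (39, 14, 50), (39, 38, 58)  [4]
  a=40..44: none
  a=45: (45, -44, 53), (45, -26, 46), (45, 26, 46), (45, 44, 53)  [4]
  a=46..50: none
Total reduced forms: 1 + 1 + 2 + 2 + 2 + 2 + 2 + 2 + 4 + 2 + 2 + 2 + 2 + 2 + 2 + 4 + 4 + 4 = 42
h = 42

42


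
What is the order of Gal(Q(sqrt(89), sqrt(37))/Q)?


The 2 square roots of distinct primes are multiplicatively independent over Q,
so [K:Q] = 2^2 and Gal(K/Q) is isomorphic to (Z/2Z)^2.
|Gal| = 2^2 = 4

4


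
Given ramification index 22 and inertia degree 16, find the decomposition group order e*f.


|D_P| = e * f
= 22 * 16
= 352

352


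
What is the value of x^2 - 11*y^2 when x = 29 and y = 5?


x^2 - d*y^2
= 29^2 - 11*5^2
= 841 - 275
= 566

566


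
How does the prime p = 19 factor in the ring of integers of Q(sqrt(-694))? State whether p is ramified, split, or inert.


K = Q(sqrt(-694)). Since d mod 4 = 2, disc(K) = -2776.
Check p | disc: -2776 mod 19 = 17.
p does not divide disc. Compute Legendre symbol (d/p):
9^((19-1)/2) mod 19 = 1
(d/p) = 1, so p splits: (p) = P*P' with e=1, f=1, g=2.
Therefore p is split.

split


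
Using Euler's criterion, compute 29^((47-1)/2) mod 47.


p = 47 is prime and the exponent is (p-1)/2 = 23, so by Euler's criterion 29^23 = (29/47) = +1 or -1 mod 47.
Compute by square-and-multiply:
  23 = 16 + 4 + 2 + 1 (binary 10111)
  Repeated squaring mod 47: 29^1 = 29, 29^2 = 42, 29^4 = 25, 29^8 = 14, 29^16 = 8
  29^23 = 29^16 * 29^4 * 29^2 * 29^1 = 8 * 25 * 42 * 29 mod 47
    8 * 25 = 200 = 12 mod 47
    12 * 42 = 504 = 34 mod 47
    34 * 29 = 986 = 46 mod 47
  29^23 = 46 mod 47
Result 46 = p - 1 = -1 mod 47: 29 is a quadratic non-residue mod 47. As a residue in [0, p-1] the value is 46.
29^23 mod 47 = 46

46


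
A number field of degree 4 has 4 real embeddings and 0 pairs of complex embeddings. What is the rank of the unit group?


By Dirichlet's unit theorem:
rank = r1 + r2 - 1
= 4 + 0 - 1
= 3

3


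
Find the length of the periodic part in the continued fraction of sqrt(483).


Run the CF algorithm for sqrt(483).
a_0 = floor(sqrt(483)) = 21; set m_0=0, q_0=1.
Recurrence: m' = q*a - m,  q' = (d - m'^2)/q,  a' = floor((a_0 + m')/q').
  step 1: m=21, q=42, a=1
  step 2: m=21, q=1, a=42
a_2 = 2*a_0 = 42, so the period closes here.
sqrt(483) = [21; 1, 42]
Period length = 2

2


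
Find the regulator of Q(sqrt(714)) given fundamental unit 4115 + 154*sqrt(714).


epsilon = 4115 + 154*sqrt(714)
= 8229.9999
R = ln(8229.9999)
= 9.0155

9.0155


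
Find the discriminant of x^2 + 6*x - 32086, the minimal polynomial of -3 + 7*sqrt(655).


The element -3 + 7*sqrt(655) has minimal polynomial:
x^2 + 6*x - 32086
Discriminant = (6)^2 - 4*(-32086)
= 36 + 128344
= 128380

128380


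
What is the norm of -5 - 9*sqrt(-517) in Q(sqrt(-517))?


N(a + b*sqrt(d)) = a^2 - d*b^2
= (-5)^2 - (-517)*(-9)^2
= 25 + 41877
= 41902

41902


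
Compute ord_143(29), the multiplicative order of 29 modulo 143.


We want ord_143(29), the smallest k >= 1 with 29^k = 1 mod 143.
n = 143 = 11 * 13, phi(143) = 120; the order divides phi(n).
Divisors of 120: 1, 2, 3, 4, 5, 6, 8, 10, 12, 15, 20, 24, 30, 40, 60, 120
Repeated squaring mod 143: 29^1 = 29, 29^2 = 126, 29^4 = 3, 29^8 = 9, 29^16 = 81, 29^32 = 126, 29^64 = 3
Test divisors in increasing order:
  k=1: 29^1 = 29 mod 143
  k=2: 29^2 = 126 mod 143
  k=3: 29^3 = 126 * 29 = 79 mod 143
  k=4: 29^4 = 3 mod 143
  k=5: 29^5 = 3 * 29 = 87 mod 143
  k=6: 29^6 = 3 * 126 = 92 mod 143
  k=8: 29^8 = 9 mod 143
  k=10: 29^10 = 9 * 126 = 133 mod 143
  k=12: 29^12 = 9 * 3 = 27 mod 143
  k=15: 29^15 = 9 * 3 * 126 * 29 = 131 mod 143
  k=20: 29^20 = 81 * 3 = 100 mod 143
  k=24: 29^24 = 81 * 9 = 14 mod 143
  k=30: 29^30 = 81 * 9 * 3 * 126 = 1 mod 143  <- first divisor giving 1
Order = 30

30


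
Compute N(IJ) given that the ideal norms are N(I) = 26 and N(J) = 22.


N(IJ) = N(I) * N(J)
= 26 * 22
= 572

572


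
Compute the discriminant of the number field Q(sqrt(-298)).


For K = Q(sqrt(d)) with d squarefree: disc(K) = d if d = 1 mod 4, and disc(K) = 4d if d = 2 or 3 mod 4.
Here d = -298, and d mod 4 = 2.
d = 2 mod 4, not 1 (O_K = Z[sqrt(d)]), so disc(K) = 4d = 4 * (-298) = -1192

-1192


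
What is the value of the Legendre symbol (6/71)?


p = 71 is prime, so compute (6/71) with the reciprocity algorithm (Jacobi-symbol steps: pull out 2s via (2/n), flip via reciprocity, reduce):
  pull out 2: (2/71) = +1  (since 71 mod 8 = 7)
  reciprocity: (3/71) -> -(71/3)
  reduce: (2/3)
  pull out 2: (2/3) = -1  (since 3 mod 8 = 3)
  (1/3) = 1
Product of signs = 1
(6/71) = 1

1


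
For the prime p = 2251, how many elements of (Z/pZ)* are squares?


For prime p, the number of non-zero quadratic residues is (p-1)/2.
= (2251-1)/2
= 1125

1125


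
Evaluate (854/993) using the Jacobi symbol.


Compute (854/993) via quadratic reciprocity:
  pull out 2: (2/993) = +1  (since 993 mod 8 = 1)
  reciprocity: (427/993) -> +(993/427)
  reduce: (139/427)
  reciprocity: (139/427) -> -(427/139)
  reduce: (10/139)
  pull out 2: (2/139) = -1  (since 139 mod 8 = 3)
  reciprocity: (5/139) -> +(139/5)
  reduce: (4/5)
  pull out 2: (2/5) = -1  (since 5 mod 8 = 5)
  pull out 2: (2/5) = -1  (since 5 mod 8 = 5)
  (1/5) = 1
Product of signs = 1

1


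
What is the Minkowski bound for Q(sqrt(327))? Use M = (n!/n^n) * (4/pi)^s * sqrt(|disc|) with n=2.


d = 327, d mod 4 = 3, so disc(K) = 4d = 1308; |disc(K)| = 1308
Real quadratic field, so n = 2, s = r2 = 0, r1 = 2
M = (n!/n^n) * (4/pi)^s * sqrt(|disc(K)|) = (2!/2^2) * (4/pi)^0 * sqrt(1308)
= 0.5 * 1.000000 * 36.166283
= 18.0831

18.0831


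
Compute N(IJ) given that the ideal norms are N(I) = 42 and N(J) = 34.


N(IJ) = N(I) * N(J)
= 42 * 34
= 1428

1428


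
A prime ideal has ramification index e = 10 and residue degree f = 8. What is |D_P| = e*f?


|D_P| = e * f
= 10 * 8
= 80

80


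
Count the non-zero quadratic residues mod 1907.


For prime p, the number of non-zero quadratic residues is (p-1)/2.
= (1907-1)/2
= 953

953


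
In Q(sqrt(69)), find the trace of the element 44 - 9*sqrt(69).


Tr(a + b*sqrt(d)) = (a + b*sqrt(d)) + (a - b*sqrt(d)) = 2a
= 2 * (44)
= 88

88


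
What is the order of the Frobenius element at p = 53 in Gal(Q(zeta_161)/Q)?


The Frobenius at p in Gal(Q(zeta_n)/Q) = (Z/nZ)* is the class of p, so its order is ord_161(53), the smallest k >= 1 with 53^k = 1 mod 161.
n = 161 = 7 * 23, phi(161) = 132; the order divides phi(n).
Divisors of 132: 1, 2, 3, 4, 6, 11, 12, 22, 33, 44, 66, 132
Repeated squaring mod 161: 53^1 = 53, 53^2 = 72, 53^4 = 32, 53^8 = 58, 53^16 = 144, 53^32 = 128, 53^64 = 123, 53^128 = 156
Test divisors in increasing order:
  k=1: 53^1 = 53 mod 161
  k=2: 53^2 = 72 mod 161
  k=3: 53^3 = 72 * 53 = 113 mod 161
  k=4: 53^4 = 32 mod 161
  k=6: 53^6 = 32 * 72 = 50 mod 161
  k=11: 53^11 = 58 * 72 * 53 = 114 mod 161
  k=12: 53^12 = 58 * 32 = 85 mod 161
  k=22: 53^22 = 144 * 32 * 72 = 116 mod 161
  k=33: 53^33 = 128 * 53 = 22 mod 161
  k=44: 53^44 = 128 * 58 * 32 = 93 mod 161
  k=66: 53^66 = 123 * 72 = 1 mod 161  <- first divisor giving 1
Order = 66

66


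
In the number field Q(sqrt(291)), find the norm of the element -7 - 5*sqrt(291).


N(a + b*sqrt(d)) = a^2 - d*b^2
= (-7)^2 - (291)*(-5)^2
= 49 - 7275
= -7226

-7226


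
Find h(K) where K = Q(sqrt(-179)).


K = Q(sqrt(-179)). d mod 4 = 1, so D = disc(K) = d = -179
h(K) equals the number of primitive reduced positive-definite forms (a, b, c) = a*x^2 + b*x*y + c*y^2 with b^2 - 4ac = D,
where reduced means |b| <= a <= c, with b >= 0 whenever |b| = a or a = c, and primitive means gcd(a, b, c) = 1.
Reduced forces 3a^2 <= |D| = 179, so 1 <= a <= 7; b must have the parity of D, and c = (b^2 - D)/(4a) must be an integer >= a.
Enumerate a = 1..7, b in [-a, a]:
  a=1: (1, 1, 45)  [1]
  a=2: none
  a=3: (3, -1, 15), (3, 1, 15)  [2]
  a=4: none
  a=5: (5, -1, 9), (5, 1, 9)  [2]
  a=6..7: none
Total reduced forms: 1 + 2 + 2 = 5
h = 5

5


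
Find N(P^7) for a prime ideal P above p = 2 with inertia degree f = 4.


N(P^a) = p^(a*f)
= 2^(7*4)
= 2^28
= 268435456

268435456


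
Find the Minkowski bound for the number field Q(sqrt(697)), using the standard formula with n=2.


d = 697, d mod 4 = 1, so disc(K) = d = 697; |disc(K)| = 697
Real quadratic field, so n = 2, s = r2 = 0, r1 = 2
M = (n!/n^n) * (4/pi)^s * sqrt(|disc(K)|) = (2!/2^2) * (4/pi)^0 * sqrt(697)
= 0.5 * 1.000000 * 26.400758
= 13.2004

13.2004


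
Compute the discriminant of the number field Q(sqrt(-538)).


For K = Q(sqrt(d)) with d squarefree: disc(K) = d if d = 1 mod 4, and disc(K) = 4d if d = 2 or 3 mod 4.
Here d = -538, and d mod 4 = 2.
d = 2 mod 4, not 1 (O_K = Z[sqrt(d)]), so disc(K) = 4d = 4 * (-538) = -2152

-2152


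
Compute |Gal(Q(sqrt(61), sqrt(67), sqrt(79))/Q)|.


The 3 square roots of distinct primes are multiplicatively independent over Q,
so [K:Q] = 2^3 and Gal(K/Q) is isomorphic to (Z/2Z)^3.
|Gal| = 2^3 = 8

8


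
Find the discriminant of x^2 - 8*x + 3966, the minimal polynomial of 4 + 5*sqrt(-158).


The element 4 + 5*sqrt(-158) has minimal polynomial:
x^2 - 8*x + 3966
Discriminant = (-8)^2 - 4*(3966)
= 64 - 15864
= -15800

-15800


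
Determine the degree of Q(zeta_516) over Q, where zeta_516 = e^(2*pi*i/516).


The degree equals Euler's totient phi(516).
516 = 2^2 * 3 * 43
phi(516) = 168

168


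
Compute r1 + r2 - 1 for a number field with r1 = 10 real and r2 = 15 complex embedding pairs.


By Dirichlet's unit theorem:
rank = r1 + r2 - 1
= 10 + 15 - 1
= 24

24


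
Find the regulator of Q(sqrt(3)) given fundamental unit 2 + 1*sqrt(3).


epsilon = 2 + 1*sqrt(3)
= 3.7321
R = ln(3.7321)
= 1.3170

1.3170


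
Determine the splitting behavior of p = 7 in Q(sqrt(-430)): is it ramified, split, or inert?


K = Q(sqrt(-430)). Since d mod 4 = 2, disc(K) = -1720.
Check p | disc: -1720 mod 7 = 2.
p does not divide disc. Compute Legendre symbol (d/p):
4^((7-1)/2) mod 7 = 1
(d/p) = 1, so p splits: (p) = P*P' with e=1, f=1, g=2.
Therefore p is split.

split


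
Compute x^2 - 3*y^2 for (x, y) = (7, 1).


x^2 - d*y^2
= 7^2 - 3*1^2
= 49 - 3
= 46

46


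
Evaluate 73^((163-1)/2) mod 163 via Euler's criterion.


p = 163 is prime and the exponent is (p-1)/2 = 81, so by Euler's criterion 73^81 = (73/163) = +1 or -1 mod 163.
Compute by square-and-multiply:
  81 = 64 + 16 + 1 (binary 1010001)
  Repeated squaring mod 163: 73^1 = 73, 73^2 = 113, 73^4 = 55, 73^8 = 91, 73^16 = 131, 73^32 = 46, 73^64 = 160
  73^81 = 73^64 * 73^16 * 73^1 = 160 * 131 * 73 mod 163
    160 * 131 = 20960 = 96 mod 163
    96 * 73 = 7008 = 162 mod 163
  73^81 = 162 mod 163
Result 162 = p - 1 = -1 mod 163: 73 is a quadratic non-residue mod 163. As a residue in [0, p-1] the value is 162.
73^81 mod 163 = 162

162


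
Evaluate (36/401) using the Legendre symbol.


p = 401 is prime, so compute (36/401) with the reciprocity algorithm (Jacobi-symbol steps: pull out 2s via (2/n), flip via reciprocity, reduce):
  pull out 2: (2/401) = +1  (since 401 mod 8 = 1)
  pull out 2: (2/401) = +1  (since 401 mod 8 = 1)
  reciprocity: (9/401) -> +(401/9)
  reduce: (5/9)
  reciprocity: (5/9) -> +(9/5)
  reduce: (4/5)
  pull out 2: (2/5) = -1  (since 5 mod 8 = 5)
  pull out 2: (2/5) = -1  (since 5 mod 8 = 5)
  (1/5) = 1
Product of signs = 1
(36/401) = 1

1


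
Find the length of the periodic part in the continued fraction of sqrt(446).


Run the CF algorithm for sqrt(446).
a_0 = floor(sqrt(446)) = 21; set m_0=0, q_0=1.
Recurrence: m' = q*a - m,  q' = (d - m'^2)/q,  a' = floor((a_0 + m')/q').
  step 1: m=21, q=5, a=8
  step 2: m=19, q=17, a=2
  step 3: m=15, q=13, a=2
  step 4: m=11, q=25, a=1
  step 5: m=14, q=10, a=3
  step 6: m=16, q=19, a=1
  step 7: m=3, q=23, a=1
  step 8: m=20, q=2, a=20
  step 9: m=20, q=23, a=1
  step 10: m=3, q=19, a=1
  step 11: m=16, q=10, a=3
  step 12: m=14, q=25, a=1
  step 13: m=11, q=13, a=2
  step 14: m=15, q=17, a=2
  step 15: m=19, q=5, a=8
  step 16: m=21, q=1, a=42
a_16 = 2*a_0 = 42, so the period closes here.
sqrt(446) = [21; 8, 2, 2, 1, 3, 1, 1, 20, 1, 1, 3, 1, 2, 2, 8, 42]
Period length = 16

16


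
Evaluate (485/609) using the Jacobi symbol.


Compute (485/609) via quadratic reciprocity:
  reciprocity: (485/609) -> +(609/485)
  reduce: (124/485)
  pull out 2: (2/485) = -1  (since 485 mod 8 = 5)
  pull out 2: (2/485) = -1  (since 485 mod 8 = 5)
  reciprocity: (31/485) -> +(485/31)
  reduce: (20/31)
  pull out 2: (2/31) = +1  (since 31 mod 8 = 7)
  pull out 2: (2/31) = +1  (since 31 mod 8 = 7)
  reciprocity: (5/31) -> +(31/5)
  reduce: (1/5)
  (1/5) = 1
Product of signs = 1

1


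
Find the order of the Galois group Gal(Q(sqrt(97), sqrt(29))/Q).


The 2 square roots of distinct primes are multiplicatively independent over Q,
so [K:Q] = 2^2 and Gal(K/Q) is isomorphic to (Z/2Z)^2.
|Gal| = 2^2 = 4

4


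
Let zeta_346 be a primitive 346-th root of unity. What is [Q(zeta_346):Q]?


The degree equals Euler's totient phi(346).
346 = 2 * 173
phi(346) = 172

172


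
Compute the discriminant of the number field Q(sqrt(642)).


For K = Q(sqrt(d)) with d squarefree: disc(K) = d if d = 1 mod 4, and disc(K) = 4d if d = 2 or 3 mod 4.
Here d = 642, and d mod 4 = 2.
d = 2 mod 4, not 1 (O_K = Z[sqrt(d)]), so disc(K) = 4d = 4 * (642) = 2568

2568


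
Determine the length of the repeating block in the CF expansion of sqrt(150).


Run the CF algorithm for sqrt(150).
a_0 = floor(sqrt(150)) = 12; set m_0=0, q_0=1.
Recurrence: m' = q*a - m,  q' = (d - m'^2)/q,  a' = floor((a_0 + m')/q').
  step 1: m=12, q=6, a=4
  step 2: m=12, q=1, a=24
a_2 = 2*a_0 = 24, so the period closes here.
sqrt(150) = [12; 4, 24]
Period length = 2

2


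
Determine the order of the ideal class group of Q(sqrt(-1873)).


K = Q(sqrt(-1873)). d mod 4 = 3, so D = disc(K) = 4d = -7492
h(K) equals the number of primitive reduced positive-definite forms (a, b, c) = a*x^2 + b*x*y + c*y^2 with b^2 - 4ac = D,
where reduced means |b| <= a <= c, with b >= 0 whenever |b| = a or a = c, and primitive means gcd(a, b, c) = 1.
Reduced forces 3a^2 <= |D| = 7492, so 1 <= a <= 49; b must have the parity of D, and c = (b^2 - D)/(4a) must be an integer >= a.
Enumerate a = 1..49, b in [-a, a]:
  a=1: (1, 0, 1873)  [1]
  a=2: (2, 2, 937)  [1]
  a=3..12: none
  a=13: (13, -10, 146), (13, 10, 146)  [2]
  a=14..22: none
  a=23: (23, -12, 83), (23, 12, 83)  [2]
  a=24..25: none
  a=26: (26, -10, 73), (26, 10, 73)  [2]
  a=27..30: none
  a=31: (31, -14, 62), (31, 14, 62)  [2]
  a=32..45: none
  a=46: (46, -34, 47), (46, 34, 47)  [2]
  a=47..49: none
Total reduced forms: 1 + 1 + 2 + 2 + 2 + 2 + 2 = 12
h = 12

12


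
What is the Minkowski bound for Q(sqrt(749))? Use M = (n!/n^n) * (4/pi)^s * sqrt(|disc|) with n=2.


d = 749, d mod 4 = 1, so disc(K) = d = 749; |disc(K)| = 749
Real quadratic field, so n = 2, s = r2 = 0, r1 = 2
M = (n!/n^n) * (4/pi)^s * sqrt(|disc(K)|) = (2!/2^2) * (4/pi)^0 * sqrt(749)
= 0.5 * 1.000000 * 27.367864
= 13.6839

13.6839


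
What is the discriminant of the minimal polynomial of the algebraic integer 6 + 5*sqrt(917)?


The element 6 + 5*sqrt(917) has minimal polynomial:
x^2 - 12*x - 22889
Discriminant = (-12)^2 - 4*(-22889)
= 144 + 91556
= 91700

91700


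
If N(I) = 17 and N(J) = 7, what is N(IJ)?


N(IJ) = N(I) * N(J)
= 17 * 7
= 119

119


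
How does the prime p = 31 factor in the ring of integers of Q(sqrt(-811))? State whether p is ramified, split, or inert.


K = Q(sqrt(-811)). Since d mod 4 = 1, disc(K) = -811.
Check p | disc: -811 mod 31 = 26.
p does not divide disc. Compute Legendre symbol (d/p):
26^((31-1)/2) mod 31 = -1
(d/p) = -1, so p is inert: (p) stays prime with e=1, f=2, g=1.
Therefore p is inert.

inert


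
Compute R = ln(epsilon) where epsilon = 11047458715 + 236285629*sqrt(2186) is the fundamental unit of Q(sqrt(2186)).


epsilon = 11047458715 + 236285629*sqrt(2186)
= 2.2095e+10
R = ln(2.2095e+10)
= 23.8186

23.8186


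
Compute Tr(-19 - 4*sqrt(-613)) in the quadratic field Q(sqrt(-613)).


Tr(a + b*sqrt(d)) = (a + b*sqrt(d)) + (a - b*sqrt(d)) = 2a
= 2 * (-19)
= -38

-38


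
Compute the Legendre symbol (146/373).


p = 373 is prime, so compute (146/373) with the reciprocity algorithm (Jacobi-symbol steps: pull out 2s via (2/n), flip via reciprocity, reduce):
  pull out 2: (2/373) = -1  (since 373 mod 8 = 5)
  reciprocity: (73/373) -> +(373/73)
  reduce: (8/73)
  pull out 2: (2/73) = +1  (since 73 mod 8 = 1)
  pull out 2: (2/73) = +1  (since 73 mod 8 = 1)
  pull out 2: (2/73) = +1  (since 73 mod 8 = 1)
  (1/73) = 1
Product of signs = -1
(146/373) = -1

-1


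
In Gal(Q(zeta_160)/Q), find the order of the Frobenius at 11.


The Frobenius at p in Gal(Q(zeta_n)/Q) = (Z/nZ)* is the class of p, so its order is ord_160(11), the smallest k >= 1 with 11^k = 1 mod 160.
n = 160 = 2^5 * 5, phi(160) = 64; the order divides phi(n).
Divisors of 64: 1, 2, 4, 8, 16, 32, 64
Repeated squaring mod 160: 11^1 = 11, 11^2 = 121, 11^4 = 81, 11^8 = 1, 11^16 = 1, 11^32 = 1, 11^64 = 1
Test divisors in increasing order:
  k=1: 11^1 = 11 mod 160
  k=2: 11^2 = 121 mod 160
  k=4: 11^4 = 81 mod 160
  k=8: 11^8 = 1 mod 160  <- first divisor giving 1
Order = 8

8


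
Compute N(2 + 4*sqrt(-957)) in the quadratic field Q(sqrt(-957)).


N(a + b*sqrt(d)) = a^2 - d*b^2
= (2)^2 - (-957)*(4)^2
= 4 + 15312
= 15316

15316


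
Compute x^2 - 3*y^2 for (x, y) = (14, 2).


x^2 - d*y^2
= 14^2 - 3*2^2
= 196 - 12
= 184

184


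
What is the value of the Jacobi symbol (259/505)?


Compute (259/505) via quadratic reciprocity:
  reciprocity: (259/505) -> +(505/259)
  reduce: (246/259)
  pull out 2: (2/259) = -1  (since 259 mod 8 = 3)
  reciprocity: (123/259) -> -(259/123)
  reduce: (13/123)
  reciprocity: (13/123) -> +(123/13)
  reduce: (6/13)
  pull out 2: (2/13) = -1  (since 13 mod 8 = 5)
  reciprocity: (3/13) -> +(13/3)
  reduce: (1/3)
  (1/3) = 1
Product of signs = -1

-1


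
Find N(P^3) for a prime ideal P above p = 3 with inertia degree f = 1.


N(P^a) = p^(a*f)
= 3^(3*1)
= 3^3
= 27

27


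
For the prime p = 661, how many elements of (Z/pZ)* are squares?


For prime p, the number of non-zero quadratic residues is (p-1)/2.
= (661-1)/2
= 330

330


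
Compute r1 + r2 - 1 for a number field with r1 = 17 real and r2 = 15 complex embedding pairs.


By Dirichlet's unit theorem:
rank = r1 + r2 - 1
= 17 + 15 - 1
= 31

31


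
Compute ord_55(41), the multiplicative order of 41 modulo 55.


We want ord_55(41), the smallest k >= 1 with 41^k = 1 mod 55.
n = 55 = 5 * 11, phi(55) = 40; the order divides phi(n).
Divisors of 40: 1, 2, 4, 5, 8, 10, 20, 40
Repeated squaring mod 55: 41^1 = 41, 41^2 = 31, 41^4 = 26, 41^8 = 16, 41^16 = 36, 41^32 = 31
Test divisors in increasing order:
  k=1: 41^1 = 41 mod 55
  k=2: 41^2 = 31 mod 55
  k=4: 41^4 = 26 mod 55
  k=5: 41^5 = 26 * 41 = 21 mod 55
  k=8: 41^8 = 16 mod 55
  k=10: 41^10 = 16 * 31 = 1 mod 55  <- first divisor giving 1
Order = 10

10


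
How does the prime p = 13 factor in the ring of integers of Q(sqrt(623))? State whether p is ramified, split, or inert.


K = Q(sqrt(623)). Since d mod 4 = 3, disc(K) = 2492.
Check p | disc: 2492 mod 13 = 9.
p does not divide disc. Compute Legendre symbol (d/p):
12^((13-1)/2) mod 13 = 1
(d/p) = 1, so p splits: (p) = P*P' with e=1, f=1, g=2.
Therefore p is split.

split


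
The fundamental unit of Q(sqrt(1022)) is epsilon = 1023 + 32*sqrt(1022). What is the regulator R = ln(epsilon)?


epsilon = 1023 + 32*sqrt(1022)
= 2045.9995
R = ln(2045.9995)
= 7.6236

7.6236


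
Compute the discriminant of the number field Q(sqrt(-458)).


For K = Q(sqrt(d)) with d squarefree: disc(K) = d if d = 1 mod 4, and disc(K) = 4d if d = 2 or 3 mod 4.
Here d = -458, and d mod 4 = 2.
d = 2 mod 4, not 1 (O_K = Z[sqrt(d)]), so disc(K) = 4d = 4 * (-458) = -1832

-1832


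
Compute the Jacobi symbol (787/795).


Compute (787/795) via quadratic reciprocity:
  reciprocity: (787/795) -> -(795/787)
  reduce: (8/787)
  pull out 2: (2/787) = -1  (since 787 mod 8 = 3)
  pull out 2: (2/787) = -1  (since 787 mod 8 = 3)
  pull out 2: (2/787) = -1  (since 787 mod 8 = 3)
  (1/787) = 1
Product of signs = 1

1


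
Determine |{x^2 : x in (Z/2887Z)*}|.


For prime p, the number of non-zero quadratic residues is (p-1)/2.
= (2887-1)/2
= 1443

1443


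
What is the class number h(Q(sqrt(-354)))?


K = Q(sqrt(-354)). d mod 4 = 2, so D = disc(K) = 4d = -1416
h(K) equals the number of primitive reduced positive-definite forms (a, b, c) = a*x^2 + b*x*y + c*y^2 with b^2 - 4ac = D,
where reduced means |b| <= a <= c, with b >= 0 whenever |b| = a or a = c, and primitive means gcd(a, b, c) = 1.
Reduced forces 3a^2 <= |D| = 1416, so 1 <= a <= 21; b must have the parity of D, and c = (b^2 - D)/(4a) must be an integer >= a.
Enumerate a = 1..21, b in [-a, a]:
  a=1: (1, 0, 354)  [1]
  a=2: (2, 0, 177)  [1]
  a=3: (3, 0, 118)  [1]
  a=4: none
  a=5: (5, -2, 71), (5, 2, 71)  [2]
  a=6: (6, 0, 59)  [1]
  a=7..9: none
  a=10: (10, -8, 37), (10, 8, 37)  [2]
  a=11: (11, -6, 33), (11, 6, 33)  [2]
  a=12: none
  a=13: (13, -12, 30), (13, 12, 30)  [2]
  a=14: none
  a=15: (15, -12, 26), (15, 12, 26)  [2]
  a=16..18: none
  a=19: (19, -16, 22), (19, 16, 22)  [2]
  a=20..21: none
Total reduced forms: 1 + 1 + 1 + 2 + 1 + 2 + 2 + 2 + 2 + 2 = 16
h = 16

16


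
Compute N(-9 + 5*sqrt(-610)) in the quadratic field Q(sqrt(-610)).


N(a + b*sqrt(d)) = a^2 - d*b^2
= (-9)^2 - (-610)*(5)^2
= 81 + 15250
= 15331

15331


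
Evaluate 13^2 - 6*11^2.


x^2 - d*y^2
= 13^2 - 6*11^2
= 169 - 726
= -557

-557


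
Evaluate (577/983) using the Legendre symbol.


p = 983 is prime, so compute (577/983) with the reciprocity algorithm (Jacobi-symbol steps: pull out 2s via (2/n), flip via reciprocity, reduce):
  reciprocity: (577/983) -> +(983/577)
  reduce: (406/577)
  pull out 2: (2/577) = +1  (since 577 mod 8 = 1)
  reciprocity: (203/577) -> +(577/203)
  reduce: (171/203)
  reciprocity: (171/203) -> -(203/171)
  reduce: (32/171)
  pull out 2: (2/171) = -1  (since 171 mod 8 = 3)
  pull out 2: (2/171) = -1  (since 171 mod 8 = 3)
  pull out 2: (2/171) = -1  (since 171 mod 8 = 3)
  pull out 2: (2/171) = -1  (since 171 mod 8 = 3)
  pull out 2: (2/171) = -1  (since 171 mod 8 = 3)
  (1/171) = 1
Product of signs = 1
(577/983) = 1

1


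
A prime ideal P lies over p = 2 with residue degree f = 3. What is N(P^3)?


N(P^a) = p^(a*f)
= 2^(3*3)
= 2^9
= 512

512


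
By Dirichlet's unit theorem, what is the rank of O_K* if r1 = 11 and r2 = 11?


By Dirichlet's unit theorem:
rank = r1 + r2 - 1
= 11 + 11 - 1
= 21

21


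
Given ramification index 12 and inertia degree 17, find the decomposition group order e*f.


|D_P| = e * f
= 12 * 17
= 204

204


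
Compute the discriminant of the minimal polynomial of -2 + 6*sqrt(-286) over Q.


The element -2 + 6*sqrt(-286) has minimal polynomial:
x^2 + 4*x + 10300
Discriminant = (4)^2 - 4*(10300)
= 16 - 41200
= -41184

-41184


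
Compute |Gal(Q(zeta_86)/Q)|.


|Gal(Q(zeta_86)/Q)| = phi(86)
= 42

42


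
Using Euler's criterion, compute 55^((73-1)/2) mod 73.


p = 73 is prime and the exponent is (p-1)/2 = 36, so by Euler's criterion 55^36 = (55/73) = +1 or -1 mod 73.
Compute by square-and-multiply:
  36 = 32 + 4 (binary 100100)
  Repeated squaring mod 73: 55^1 = 55, 55^2 = 32, 55^4 = 2, 55^8 = 4, 55^16 = 16, 55^32 = 37
  55^36 = 55^32 * 55^4 = 37 * 2 mod 73
    37 * 2 = 74 = 1 mod 73
  55^36 = 1 mod 73
Result 1: 55 is a quadratic residue mod 73.
55^36 mod 73 = 1

1


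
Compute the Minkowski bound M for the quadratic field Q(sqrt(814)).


d = 814, d mod 4 = 2, so disc(K) = 4d = 3256; |disc(K)| = 3256
Real quadratic field, so n = 2, s = r2 = 0, r1 = 2
M = (n!/n^n) * (4/pi)^s * sqrt(|disc(K)|) = (2!/2^2) * (4/pi)^0 * sqrt(3256)
= 0.5 * 1.000000 * 57.061370
= 28.5307

28.5307


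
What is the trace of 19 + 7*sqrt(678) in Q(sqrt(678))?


Tr(a + b*sqrt(d)) = (a + b*sqrt(d)) + (a - b*sqrt(d)) = 2a
= 2 * (19)
= 38

38


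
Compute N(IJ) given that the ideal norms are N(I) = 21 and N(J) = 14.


N(IJ) = N(I) * N(J)
= 21 * 14
= 294

294


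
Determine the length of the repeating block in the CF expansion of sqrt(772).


Run the CF algorithm for sqrt(772).
a_0 = floor(sqrt(772)) = 27; set m_0=0, q_0=1.
Recurrence: m' = q*a - m,  q' = (d - m'^2)/q,  a' = floor((a_0 + m')/q').
  step 1: m=27, q=43, a=1
  step 2: m=16, q=12, a=3
  step 3: m=20, q=31, a=1
  step 4: m=11, q=21, a=1
  step 5: m=10, q=32, a=1
  step 6: m=22, q=9, a=5
  step 7: m=23, q=27, a=1
  step 8: m=4, q=28, a=1
  step 9: m=24, q=7, a=7
  step 10: m=25, q=21, a=2
  step 11: m=17, q=23, a=1
  step 12: m=6, q=32, a=1
  step 13: m=26, q=3, a=17
  step 14: m=25, q=49, a=1
  step 15: m=24, q=4, a=12
  step 16: m=24, q=49, a=1
  step 17: m=25, q=3, a=17
  step 18: m=26, q=32, a=1
  step 19: m=6, q=23, a=1
  step 20: m=17, q=21, a=2
  step 21: m=25, q=7, a=7
  step 22: m=24, q=28, a=1
  step 23: m=4, q=27, a=1
  step 24: m=23, q=9, a=5
  step 25: m=22, q=32, a=1
  step 26: m=10, q=21, a=1
  step 27: m=11, q=31, a=1
  step 28: m=20, q=12, a=3
  step 29: m=16, q=43, a=1
  step 30: m=27, q=1, a=54
a_30 = 2*a_0 = 54, so the period closes here.
sqrt(772) = [27; 1, 3, 1, 1, 1, 5, 1, 1, 7, 2, 1, 1, 17, 1, 12, 1, 17, 1, 1, 2, 7, 1, 1, 5, 1, 1, 1, 3, 1, 54]
Period length = 30

30


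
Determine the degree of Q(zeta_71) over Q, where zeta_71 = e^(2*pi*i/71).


The degree equals Euler's totient phi(71).
71 = 71
phi(71) = 70

70


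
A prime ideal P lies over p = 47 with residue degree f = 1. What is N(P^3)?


N(P^a) = p^(a*f)
= 47^(3*1)
= 47^3
= 103823

103823


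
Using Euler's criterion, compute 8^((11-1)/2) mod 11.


p = 11 is prime and the exponent is (p-1)/2 = 5, so by Euler's criterion 8^5 = (8/11) = +1 or -1 mod 11.
Compute by square-and-multiply:
  5 = 4 + 1 (binary 101)
  Repeated squaring mod 11: 8^1 = 8, 8^2 = 9, 8^4 = 4
  8^5 = 8^4 * 8^1 = 4 * 8 mod 11
    4 * 8 = 32 = 10 mod 11
  8^5 = 10 mod 11
Result 10 = p - 1 = -1 mod 11: 8 is a quadratic non-residue mod 11. As a residue in [0, p-1] the value is 10.
8^5 mod 11 = 10

10


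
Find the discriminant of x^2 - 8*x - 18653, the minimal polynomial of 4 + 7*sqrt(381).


The element 4 + 7*sqrt(381) has minimal polynomial:
x^2 - 8*x - 18653
Discriminant = (-8)^2 - 4*(-18653)
= 64 + 74612
= 74676

74676


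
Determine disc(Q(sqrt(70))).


For K = Q(sqrt(d)) with d squarefree: disc(K) = d if d = 1 mod 4, and disc(K) = 4d if d = 2 or 3 mod 4.
Here d = 70, and d mod 4 = 2.
d = 2 mod 4, not 1 (O_K = Z[sqrt(d)]), so disc(K) = 4d = 4 * (70) = 280

280


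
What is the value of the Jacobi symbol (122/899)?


Compute (122/899) via quadratic reciprocity:
  pull out 2: (2/899) = -1  (since 899 mod 8 = 3)
  reciprocity: (61/899) -> +(899/61)
  reduce: (45/61)
  reciprocity: (45/61) -> +(61/45)
  reduce: (16/45)
  pull out 2: (2/45) = -1  (since 45 mod 8 = 5)
  pull out 2: (2/45) = -1  (since 45 mod 8 = 5)
  pull out 2: (2/45) = -1  (since 45 mod 8 = 5)
  pull out 2: (2/45) = -1  (since 45 mod 8 = 5)
  (1/45) = 1
Product of signs = -1

-1


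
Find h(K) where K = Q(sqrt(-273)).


K = Q(sqrt(-273)). d mod 4 = 3, so D = disc(K) = 4d = -1092
h(K) equals the number of primitive reduced positive-definite forms (a, b, c) = a*x^2 + b*x*y + c*y^2 with b^2 - 4ac = D,
where reduced means |b| <= a <= c, with b >= 0 whenever |b| = a or a = c, and primitive means gcd(a, b, c) = 1.
Reduced forces 3a^2 <= |D| = 1092, so 1 <= a <= 19; b must have the parity of D, and c = (b^2 - D)/(4a) must be an integer >= a.
Enumerate a = 1..19, b in [-a, a]:
  a=1: (1, 0, 273)  [1]
  a=2: (2, 2, 137)  [1]
  a=3: (3, 0, 91)  [1]
  a=4..5: none
  a=6: (6, 6, 47)  [1]
  a=7: (7, 0, 39)  [1]
  a=8..12: none
  a=13: (13, 0, 21)  [1]
  a=14: (14, 14, 23)  [1]
  a=15..16: none
  a=17: (17, 8, 17)  [1]
  a=18..19: none
Total reduced forms: 1 + 1 + 1 + 1 + 1 + 1 + 1 + 1 = 8
h = 8

8


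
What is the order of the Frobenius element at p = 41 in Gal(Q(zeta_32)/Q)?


The Frobenius at p in Gal(Q(zeta_n)/Q) = (Z/nZ)* is the class of p, so its order is ord_32(41), the smallest k >= 1 with 41^k = 1 mod 32.
n = 32 = 2^5, phi(32) = 16; the order divides phi(n).
Divisors of 16: 1, 2, 4, 8, 16
Repeated squaring mod 32: 41^1 = 9, 41^2 = 17, 41^4 = 1, 41^8 = 1, 41^16 = 1
Test divisors in increasing order:
  k=1: 41^1 = 9 mod 32
  k=2: 41^2 = 17 mod 32
  k=4: 41^4 = 1 mod 32  <- first divisor giving 1
Order = 4

4


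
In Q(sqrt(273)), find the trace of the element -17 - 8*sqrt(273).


Tr(a + b*sqrt(d)) = (a + b*sqrt(d)) + (a - b*sqrt(d)) = 2a
= 2 * (-17)
= -34

-34


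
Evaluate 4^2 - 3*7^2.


x^2 - d*y^2
= 4^2 - 3*7^2
= 16 - 147
= -131

-131


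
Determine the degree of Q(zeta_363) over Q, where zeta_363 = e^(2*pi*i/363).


The degree equals Euler's totient phi(363).
363 = 3 * 11^2
phi(363) = 220

220


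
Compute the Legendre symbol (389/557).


p = 557 is prime, so compute (389/557) with the reciprocity algorithm (Jacobi-symbol steps: pull out 2s via (2/n), flip via reciprocity, reduce):
  reciprocity: (389/557) -> +(557/389)
  reduce: (168/389)
  pull out 2: (2/389) = -1  (since 389 mod 8 = 5)
  pull out 2: (2/389) = -1  (since 389 mod 8 = 5)
  pull out 2: (2/389) = -1  (since 389 mod 8 = 5)
  reciprocity: (21/389) -> +(389/21)
  reduce: (11/21)
  reciprocity: (11/21) -> +(21/11)
  reduce: (10/11)
  pull out 2: (2/11) = -1  (since 11 mod 8 = 3)
  reciprocity: (5/11) -> +(11/5)
  reduce: (1/5)
  (1/5) = 1
Product of signs = 1
(389/557) = 1

1


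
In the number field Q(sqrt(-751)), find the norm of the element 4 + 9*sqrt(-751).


N(a + b*sqrt(d)) = a^2 - d*b^2
= (4)^2 - (-751)*(9)^2
= 16 + 60831
= 60847

60847


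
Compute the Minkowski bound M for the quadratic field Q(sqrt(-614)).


d = -614, d mod 4 = 2, so disc(K) = 4d = -2456; |disc(K)| = 2456
Imaginary quadratic field, so n = 2, s = r2 = 1, r1 = 0
M = (n!/n^n) * (4/pi)^s * sqrt(|disc(K)|) = (2!/2^2) * (4/pi)^1 * sqrt(2456)
= 0.5 * 1.273240 * 49.558047
= 31.5496

31.5496


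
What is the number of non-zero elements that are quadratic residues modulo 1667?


For prime p, the number of non-zero quadratic residues is (p-1)/2.
= (1667-1)/2
= 833

833


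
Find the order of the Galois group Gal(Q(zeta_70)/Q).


|Gal(Q(zeta_70)/Q)| = phi(70)
= 24

24


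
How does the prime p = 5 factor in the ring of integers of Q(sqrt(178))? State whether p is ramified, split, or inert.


K = Q(sqrt(178)). Since d mod 4 = 2, disc(K) = 712.
Check p | disc: 712 mod 5 = 2.
p does not divide disc. Compute Legendre symbol (d/p):
3^((5-1)/2) mod 5 = -1
(d/p) = -1, so p is inert: (p) stays prime with e=1, f=2, g=1.
Therefore p is inert.

inert


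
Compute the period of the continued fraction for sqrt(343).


Run the CF algorithm for sqrt(343).
a_0 = floor(sqrt(343)) = 18; set m_0=0, q_0=1.
Recurrence: m' = q*a - m,  q' = (d - m'^2)/q,  a' = floor((a_0 + m')/q').
  step 1: m=18, q=19, a=1
  step 2: m=1, q=18, a=1
  step 3: m=17, q=3, a=11
  step 4: m=16, q=29, a=1
  step 5: m=13, q=6, a=5
  step 6: m=17, q=9, a=3
  step 7: m=10, q=27, a=1
  step 8: m=17, q=2, a=17
  step 9: m=17, q=27, a=1
  step 10: m=10, q=9, a=3
  step 11: m=17, q=6, a=5
  step 12: m=13, q=29, a=1
  step 13: m=16, q=3, a=11
  step 14: m=17, q=18, a=1
  step 15: m=1, q=19, a=1
  step 16: m=18, q=1, a=36
a_16 = 2*a_0 = 36, so the period closes here.
sqrt(343) = [18; 1, 1, 11, 1, 5, 3, 1, 17, 1, 3, 5, 1, 11, 1, 1, 36]
Period length = 16

16


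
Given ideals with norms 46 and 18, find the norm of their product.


N(IJ) = N(I) * N(J)
= 46 * 18
= 828

828


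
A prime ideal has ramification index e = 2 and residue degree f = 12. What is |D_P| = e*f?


|D_P| = e * f
= 2 * 12
= 24

24


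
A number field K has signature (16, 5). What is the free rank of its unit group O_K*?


By Dirichlet's unit theorem:
rank = r1 + r2 - 1
= 16 + 5 - 1
= 20

20


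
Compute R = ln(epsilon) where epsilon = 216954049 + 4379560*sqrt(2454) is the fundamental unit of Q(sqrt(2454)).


epsilon = 216954049 + 4379560*sqrt(2454)
= 4.3391e+08
R = ln(4.3391e+08)
= 19.8883

19.8883


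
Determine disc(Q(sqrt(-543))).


For K = Q(sqrt(d)) with d squarefree: disc(K) = d if d = 1 mod 4, and disc(K) = 4d if d = 2 or 3 mod 4.
Here d = -543, and d mod 4 = 1.
d = 1 mod 4 (O_K = Z[(1+sqrt(d))/2]), so disc(K) = d = -543

-543


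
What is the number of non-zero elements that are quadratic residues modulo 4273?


For prime p, the number of non-zero quadratic residues is (p-1)/2.
= (4273-1)/2
= 2136

2136


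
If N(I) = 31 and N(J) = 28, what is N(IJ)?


N(IJ) = N(I) * N(J)
= 31 * 28
= 868

868


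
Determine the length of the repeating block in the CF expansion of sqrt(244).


Run the CF algorithm for sqrt(244).
a_0 = floor(sqrt(244)) = 15; set m_0=0, q_0=1.
Recurrence: m' = q*a - m,  q' = (d - m'^2)/q,  a' = floor((a_0 + m')/q').
  step 1: m=15, q=19, a=1
  step 2: m=4, q=12, a=1
  step 3: m=8, q=15, a=1
  step 4: m=7, q=13, a=1
  step 5: m=6, q=16, a=1
  step 6: m=10, q=9, a=2
  step 7: m=8, q=20, a=1
  step 8: m=12, q=5, a=5
  step 9: m=13, q=15, a=1
  step 10: m=2, q=16, a=1
  step 11: m=14, q=3, a=9
  step 12: m=13, q=25, a=1
  step 13: m=12, q=4, a=6
  step 14: m=12, q=25, a=1
  step 15: m=13, q=3, a=9
  step 16: m=14, q=16, a=1
  step 17: m=2, q=15, a=1
  step 18: m=13, q=5, a=5
  step 19: m=12, q=20, a=1
  step 20: m=8, q=9, a=2
  step 21: m=10, q=16, a=1
  step 22: m=6, q=13, a=1
  step 23: m=7, q=15, a=1
  step 24: m=8, q=12, a=1
  step 25: m=4, q=19, a=1
  step 26: m=15, q=1, a=30
a_26 = 2*a_0 = 30, so the period closes here.
sqrt(244) = [15; 1, 1, 1, 1, 1, 2, 1, 5, 1, 1, 9, 1, 6, 1, 9, 1, 1, 5, 1, 2, 1, 1, 1, 1, 1, 30]
Period length = 26

26


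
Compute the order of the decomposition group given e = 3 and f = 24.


|D_P| = e * f
= 3 * 24
= 72

72


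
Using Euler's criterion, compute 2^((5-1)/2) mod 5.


p = 5 is prime and the exponent is (p-1)/2 = 2, so by Euler's criterion 2^2 = (2/5) = +1 or -1 mod 5.
Compute by square-and-multiply:
  2 = 2 (binary 10)
  Repeated squaring mod 5: 2^1 = 2, 2^2 = 4
  2^2 = 4 mod 5
Result 4 = p - 1 = -1 mod 5: 2 is a quadratic non-residue mod 5. As a residue in [0, p-1] the value is 4.
2^2 mod 5 = 4

4


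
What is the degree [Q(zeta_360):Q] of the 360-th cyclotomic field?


The degree equals Euler's totient phi(360).
360 = 2^3 * 3^2 * 5
phi(360) = 96

96


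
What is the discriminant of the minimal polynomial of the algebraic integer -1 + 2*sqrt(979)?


The element -1 + 2*sqrt(979) has minimal polynomial:
x^2 + 2*x - 3915
Discriminant = (2)^2 - 4*(-3915)
= 4 + 15660
= 15664

15664


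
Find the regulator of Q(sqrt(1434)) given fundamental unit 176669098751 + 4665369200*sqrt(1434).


epsilon = 176669098751 + 4665369200*sqrt(1434)
= 3.5334e+11
R = ln(3.5334e+11)
= 26.5907

26.5907


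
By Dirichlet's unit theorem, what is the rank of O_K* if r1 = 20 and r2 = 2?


By Dirichlet's unit theorem:
rank = r1 + r2 - 1
= 20 + 2 - 1
= 21

21


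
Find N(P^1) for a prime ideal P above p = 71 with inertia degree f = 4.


N(P^a) = p^(a*f)
= 71^(1*4)
= 71^4
= 25411681

25411681


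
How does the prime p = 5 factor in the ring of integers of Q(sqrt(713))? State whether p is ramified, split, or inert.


K = Q(sqrt(713)). Since d mod 4 = 1, disc(K) = 713.
Check p | disc: 713 mod 5 = 3.
p does not divide disc. Compute Legendre symbol (d/p):
3^((5-1)/2) mod 5 = -1
(d/p) = -1, so p is inert: (p) stays prime with e=1, f=2, g=1.
Therefore p is inert.

inert


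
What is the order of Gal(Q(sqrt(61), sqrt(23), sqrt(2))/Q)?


The 3 square roots of distinct primes are multiplicatively independent over Q,
so [K:Q] = 2^3 and Gal(K/Q) is isomorphic to (Z/2Z)^3.
|Gal| = 2^3 = 8

8


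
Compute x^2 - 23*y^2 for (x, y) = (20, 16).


x^2 - d*y^2
= 20^2 - 23*16^2
= 400 - 5888
= -5488

-5488


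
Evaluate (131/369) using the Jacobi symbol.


Compute (131/369) via quadratic reciprocity:
  reciprocity: (131/369) -> +(369/131)
  reduce: (107/131)
  reciprocity: (107/131) -> -(131/107)
  reduce: (24/107)
  pull out 2: (2/107) = -1  (since 107 mod 8 = 3)
  pull out 2: (2/107) = -1  (since 107 mod 8 = 3)
  pull out 2: (2/107) = -1  (since 107 mod 8 = 3)
  reciprocity: (3/107) -> -(107/3)
  reduce: (2/3)
  pull out 2: (2/3) = -1  (since 3 mod 8 = 3)
  (1/3) = 1
Product of signs = 1

1
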